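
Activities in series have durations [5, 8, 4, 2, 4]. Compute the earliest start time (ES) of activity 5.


Activity 5 starts after activities 1 through 4 complete.
Predecessor durations: [5, 8, 4, 2]
ES = 5 + 8 + 4 + 2 = 19

19


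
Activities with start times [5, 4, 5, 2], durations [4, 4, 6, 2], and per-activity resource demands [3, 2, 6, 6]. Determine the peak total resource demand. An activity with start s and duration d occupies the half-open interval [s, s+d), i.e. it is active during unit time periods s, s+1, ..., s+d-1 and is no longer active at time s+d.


Each activity i is active on [start_i, start_i + duration_i).
Compute total resource usage per time slot:
  t=0: active resources = [], total = 0
  t=1: active resources = [], total = 0
  t=2: active resources = [6], total = 6
  t=3: active resources = [6], total = 6
  t=4: active resources = [2], total = 2
  t=5: active resources = [3, 2, 6], total = 11
  t=6: active resources = [3, 2, 6], total = 11
  t=7: active resources = [3, 2, 6], total = 11
  t=8: active resources = [3, 6], total = 9
  t=9: active resources = [6], total = 6
  t=10: active resources = [6], total = 6
Peak resource demand = 11

11


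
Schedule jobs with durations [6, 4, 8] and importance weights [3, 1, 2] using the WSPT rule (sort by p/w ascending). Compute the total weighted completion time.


Compute p/w ratios and sort ascending (WSPT): [(6, 3), (4, 1), (8, 2)]
Compute weighted completion times:
  Job (p=6,w=3): C=6, w*C=3*6=18
  Job (p=4,w=1): C=10, w*C=1*10=10
  Job (p=8,w=2): C=18, w*C=2*18=36
Total weighted completion time = 64

64


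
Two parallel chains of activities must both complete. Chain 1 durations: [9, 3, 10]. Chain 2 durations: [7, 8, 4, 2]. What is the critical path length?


Path A total = 9 + 3 + 10 = 22
Path B total = 7 + 8 + 4 + 2 = 21
Critical path = longest path = max(22, 21) = 22

22


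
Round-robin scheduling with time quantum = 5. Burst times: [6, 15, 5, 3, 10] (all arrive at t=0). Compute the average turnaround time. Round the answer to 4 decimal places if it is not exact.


Time quantum = 5
Execution trace:
  J1 runs 5 units, time = 5
  J2 runs 5 units, time = 10
  J3 runs 5 units, time = 15
  J4 runs 3 units, time = 18
  J5 runs 5 units, time = 23
  J1 runs 1 units, time = 24
  J2 runs 5 units, time = 29
  J5 runs 5 units, time = 34
  J2 runs 5 units, time = 39
Finish times: [24, 39, 15, 18, 34]
Average turnaround = 130/5 = 26.0

26.0


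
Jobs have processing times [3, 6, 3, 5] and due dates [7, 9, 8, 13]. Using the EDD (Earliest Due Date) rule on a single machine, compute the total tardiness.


Sort by due date (EDD order): [(3, 7), (3, 8), (6, 9), (5, 13)]
Compute completion times and tardiness:
  Job 1: p=3, d=7, C=3, tardiness=max(0,3-7)=0
  Job 2: p=3, d=8, C=6, tardiness=max(0,6-8)=0
  Job 3: p=6, d=9, C=12, tardiness=max(0,12-9)=3
  Job 4: p=5, d=13, C=17, tardiness=max(0,17-13)=4
Total tardiness = 7

7


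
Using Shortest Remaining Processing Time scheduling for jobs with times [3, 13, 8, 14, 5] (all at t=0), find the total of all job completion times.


Since all jobs arrive at t=0, SRPT equals SPT ordering.
SPT order: [3, 5, 8, 13, 14]
Completion times:
  Job 1: p=3, C=3
  Job 2: p=5, C=8
  Job 3: p=8, C=16
  Job 4: p=13, C=29
  Job 5: p=14, C=43
Total completion time = 3 + 8 + 16 + 29 + 43 = 99

99


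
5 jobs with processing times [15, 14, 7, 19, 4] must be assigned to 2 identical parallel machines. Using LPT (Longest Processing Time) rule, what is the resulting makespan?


Sort jobs in decreasing order (LPT): [19, 15, 14, 7, 4]
Assign each job to the least loaded machine:
  Machine 1: jobs [19, 7, 4], load = 30
  Machine 2: jobs [15, 14], load = 29
Makespan = max load = 30

30


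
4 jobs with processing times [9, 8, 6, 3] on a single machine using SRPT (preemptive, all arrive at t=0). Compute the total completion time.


Since all jobs arrive at t=0, SRPT equals SPT ordering.
SPT order: [3, 6, 8, 9]
Completion times:
  Job 1: p=3, C=3
  Job 2: p=6, C=9
  Job 3: p=8, C=17
  Job 4: p=9, C=26
Total completion time = 3 + 9 + 17 + 26 = 55

55


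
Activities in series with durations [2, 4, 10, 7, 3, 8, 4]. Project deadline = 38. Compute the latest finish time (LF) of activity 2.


LF(activity 2) = deadline - sum of successor durations
Successors: activities 3 through 7 with durations [10, 7, 3, 8, 4]
Sum of successor durations = 32
LF = 38 - 32 = 6

6


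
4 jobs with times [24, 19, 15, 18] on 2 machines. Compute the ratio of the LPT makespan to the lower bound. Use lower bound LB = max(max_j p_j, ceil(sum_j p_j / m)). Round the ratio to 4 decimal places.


LPT order: [24, 19, 18, 15]
Machine loads after assignment: [39, 37]
LPT makespan = 39
Lower bound = max(max_job, ceil(total/2)) = max(24, 38) = 38
Ratio = 39 / 38 = 1.0263

1.0263


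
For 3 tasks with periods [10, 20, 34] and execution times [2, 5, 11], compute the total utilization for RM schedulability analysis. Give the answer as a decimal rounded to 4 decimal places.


Compute individual utilizations (exact fractions):
  Task 1: C/T = 2/10 = 1/5 (approx. 0.2)
  Task 2: C/T = 5/20 = 1/4 (approx. 0.25)
  Task 3: C/T = 11/34 (approx. 0.3235)
Total utilization U = 1/5 + 1/4 + 11/34 = 263/340
Rounded to 4 decimal places: U = 0.7735
RM (Liu & Layland) bound for 3 tasks = 0.779763; compare with U = 263/340 (approx. 0.773529)
U <= bound, so schedulable by RM sufficient condition.

0.7735


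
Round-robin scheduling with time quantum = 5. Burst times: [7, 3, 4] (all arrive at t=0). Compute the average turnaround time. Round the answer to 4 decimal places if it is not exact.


Time quantum = 5
Execution trace:
  J1 runs 5 units, time = 5
  J2 runs 3 units, time = 8
  J3 runs 4 units, time = 12
  J1 runs 2 units, time = 14
Finish times: [14, 8, 12]
Average turnaround = 34/3 = 11.3333

11.3333


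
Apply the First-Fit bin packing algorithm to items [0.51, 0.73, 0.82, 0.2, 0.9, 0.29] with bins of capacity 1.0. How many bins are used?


Place items sequentially using First-Fit:
  Item 0.51 -> new Bin 1
  Item 0.73 -> new Bin 2
  Item 0.82 -> new Bin 3
  Item 0.2 -> Bin 1 (now 0.71)
  Item 0.9 -> new Bin 4
  Item 0.29 -> Bin 1 (now 1.0)
Total bins used = 4

4


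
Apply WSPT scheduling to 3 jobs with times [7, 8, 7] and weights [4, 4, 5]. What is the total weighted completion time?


Compute p/w ratios and sort ascending (WSPT): [(7, 5), (7, 4), (8, 4)]
Compute weighted completion times:
  Job (p=7,w=5): C=7, w*C=5*7=35
  Job (p=7,w=4): C=14, w*C=4*14=56
  Job (p=8,w=4): C=22, w*C=4*22=88
Total weighted completion time = 179

179


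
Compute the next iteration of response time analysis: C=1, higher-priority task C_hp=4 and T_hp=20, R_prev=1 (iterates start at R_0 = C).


R_next = C + ceil(R_prev / T_hp) * C_hp
ceil(1 / 20) = ceil(0.05) = 1
Interference = 1 * 4 = 4
R_next = 1 + 4 = 5

5


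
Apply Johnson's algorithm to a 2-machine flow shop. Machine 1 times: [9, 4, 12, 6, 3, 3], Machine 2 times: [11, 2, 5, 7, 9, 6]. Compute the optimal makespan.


Apply Johnson's rule:
  Group 1 (a <= b): [(5, 3, 9), (6, 3, 6), (4, 6, 7), (1, 9, 11)]
  Group 2 (a > b): [(3, 12, 5), (2, 4, 2)]
Optimal job order: [5, 6, 4, 1, 3, 2]
Schedule:
  Job 5: M1 done at 3, M2 done at 12
  Job 6: M1 done at 6, M2 done at 18
  Job 4: M1 done at 12, M2 done at 25
  Job 1: M1 done at 21, M2 done at 36
  Job 3: M1 done at 33, M2 done at 41
  Job 2: M1 done at 37, M2 done at 43
Makespan = 43

43


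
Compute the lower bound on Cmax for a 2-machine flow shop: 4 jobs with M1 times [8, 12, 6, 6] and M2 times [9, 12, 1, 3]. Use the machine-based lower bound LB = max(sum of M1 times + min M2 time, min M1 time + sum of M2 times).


LB1 = sum(M1 times) + min(M2 times) = 32 + 1 = 33
LB2 = min(M1 times) + sum(M2 times) = 6 + 25 = 31
Lower bound = max(LB1, LB2) = max(33, 31) = 33

33


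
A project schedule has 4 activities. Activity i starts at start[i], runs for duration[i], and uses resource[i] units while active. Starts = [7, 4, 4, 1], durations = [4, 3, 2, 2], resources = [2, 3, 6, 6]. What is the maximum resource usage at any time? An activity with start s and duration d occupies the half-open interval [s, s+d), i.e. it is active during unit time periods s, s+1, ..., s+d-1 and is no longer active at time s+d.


Each activity i is active on [start_i, start_i + duration_i).
Compute total resource usage per time slot:
  t=0: active resources = [], total = 0
  t=1: active resources = [6], total = 6
  t=2: active resources = [6], total = 6
  t=3: active resources = [], total = 0
  t=4: active resources = [3, 6], total = 9
  t=5: active resources = [3, 6], total = 9
  t=6: active resources = [3], total = 3
  t=7: active resources = [2], total = 2
  t=8: active resources = [2], total = 2
  t=9: active resources = [2], total = 2
  t=10: active resources = [2], total = 2
Peak resource demand = 9

9


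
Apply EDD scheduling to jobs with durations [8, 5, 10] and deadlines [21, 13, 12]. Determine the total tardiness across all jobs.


Sort by due date (EDD order): [(10, 12), (5, 13), (8, 21)]
Compute completion times and tardiness:
  Job 1: p=10, d=12, C=10, tardiness=max(0,10-12)=0
  Job 2: p=5, d=13, C=15, tardiness=max(0,15-13)=2
  Job 3: p=8, d=21, C=23, tardiness=max(0,23-21)=2
Total tardiness = 4

4


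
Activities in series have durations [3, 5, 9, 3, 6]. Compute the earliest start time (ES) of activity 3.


Activity 3 starts after activities 1 through 2 complete.
Predecessor durations: [3, 5]
ES = 3 + 5 = 8

8


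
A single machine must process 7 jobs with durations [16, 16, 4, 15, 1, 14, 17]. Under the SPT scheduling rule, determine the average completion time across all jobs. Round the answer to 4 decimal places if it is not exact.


Sort jobs by processing time (SPT order): [1, 4, 14, 15, 16, 16, 17]
Compute completion times sequentially:
  Job 1: processing = 1, completes at 1
  Job 2: processing = 4, completes at 5
  Job 3: processing = 14, completes at 19
  Job 4: processing = 15, completes at 34
  Job 5: processing = 16, completes at 50
  Job 6: processing = 16, completes at 66
  Job 7: processing = 17, completes at 83
Sum of completion times = 258
Average completion time = 258/7 = 36.8571

36.8571


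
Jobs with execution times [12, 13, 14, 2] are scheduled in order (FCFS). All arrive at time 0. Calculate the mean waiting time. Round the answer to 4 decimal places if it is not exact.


FCFS order (as given): [12, 13, 14, 2]
Waiting times:
  Job 1: wait = 0
  Job 2: wait = 12
  Job 3: wait = 25
  Job 4: wait = 39
Sum of waiting times = 76
Average waiting time = 76/4 = 19.0

19.0


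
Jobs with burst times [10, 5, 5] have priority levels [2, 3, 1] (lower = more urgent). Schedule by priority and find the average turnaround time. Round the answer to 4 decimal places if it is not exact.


Sort by priority (ascending = highest first):
Order: [(1, 5), (2, 10), (3, 5)]
Completion times:
  Priority 1, burst=5, C=5
  Priority 2, burst=10, C=15
  Priority 3, burst=5, C=20
Average turnaround = 40/3 = 13.3333

13.3333


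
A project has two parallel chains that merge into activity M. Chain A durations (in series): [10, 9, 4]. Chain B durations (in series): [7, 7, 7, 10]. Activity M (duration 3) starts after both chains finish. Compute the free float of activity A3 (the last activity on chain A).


ES(A3) = sum of predecessors on chain A = 19
EF(A3) = ES + duration = 19 + 4 = 23
Successor of A3 is M. ES(M) = max(sum(A), sum(B)) = max(23, 31) = 31
Free float = ES(successor) - EF(current) = 31 - 23 = 8

8


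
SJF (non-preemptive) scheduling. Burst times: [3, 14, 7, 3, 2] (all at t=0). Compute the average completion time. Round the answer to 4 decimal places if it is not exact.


SJF order (ascending): [2, 3, 3, 7, 14]
Completion times:
  Job 1: burst=2, C=2
  Job 2: burst=3, C=5
  Job 3: burst=3, C=8
  Job 4: burst=7, C=15
  Job 5: burst=14, C=29
Average completion = 59/5 = 11.8

11.8


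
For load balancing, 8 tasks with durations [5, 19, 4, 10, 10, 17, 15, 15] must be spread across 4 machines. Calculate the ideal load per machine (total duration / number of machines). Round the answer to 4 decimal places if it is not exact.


Total processing time = 5 + 19 + 4 + 10 + 10 + 17 + 15 + 15 = 95
Number of machines = 4
Ideal balanced load = 95 / 4 = 23.75

23.75


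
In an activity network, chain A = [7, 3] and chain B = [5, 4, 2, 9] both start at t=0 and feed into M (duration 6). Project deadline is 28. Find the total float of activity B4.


Forward pass: ES(B4) = sum of predecessors on chain B = 11
EF = ES + duration = 11 + 9 = 20
Backward pass: LF(M) = deadline = 28; LS(M) = 28 - 6 = 22
LF(B4) = LS(M) - sum(successors on chain B) = 22 - 0 = 22
LS = LF - duration = 22 - 9 = 13
Total float = LS - ES = 13 - 11 = 2

2


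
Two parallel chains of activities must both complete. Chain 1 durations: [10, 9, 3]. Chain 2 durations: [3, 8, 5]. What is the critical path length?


Path A total = 10 + 9 + 3 = 22
Path B total = 3 + 8 + 5 = 16
Critical path = longest path = max(22, 16) = 22

22


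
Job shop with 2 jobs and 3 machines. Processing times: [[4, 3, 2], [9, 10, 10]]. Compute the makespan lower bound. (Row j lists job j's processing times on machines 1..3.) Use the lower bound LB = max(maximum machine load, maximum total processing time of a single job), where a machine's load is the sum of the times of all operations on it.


Machine loads:
  Machine 1: 4 + 9 = 13
  Machine 2: 3 + 10 = 13
  Machine 3: 2 + 10 = 12
Max machine load = 13
Job totals:
  Job 1: 9
  Job 2: 29
Max job total = 29
Lower bound = max(13, 29) = 29

29


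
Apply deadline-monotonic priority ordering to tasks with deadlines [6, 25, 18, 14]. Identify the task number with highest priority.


Sort tasks by relative deadline (ascending):
  Task 1: deadline = 6
  Task 4: deadline = 14
  Task 3: deadline = 18
  Task 2: deadline = 25
Priority order (highest first): [1, 4, 3, 2]
Highest priority task = 1

1


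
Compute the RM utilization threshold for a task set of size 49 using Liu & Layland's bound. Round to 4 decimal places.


Compute 2^(1/49) = 1.0142463870
Subtract 1: 1.0142463870 - 1 = 0.0142463870
Multiply by n: 49 * 0.0142463870 = 0.6980729630
Round to 4 dp: 0.6981

0.6981


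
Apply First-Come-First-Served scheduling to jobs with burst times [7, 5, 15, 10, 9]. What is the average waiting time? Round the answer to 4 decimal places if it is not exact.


FCFS order (as given): [7, 5, 15, 10, 9]
Waiting times:
  Job 1: wait = 0
  Job 2: wait = 7
  Job 3: wait = 12
  Job 4: wait = 27
  Job 5: wait = 37
Sum of waiting times = 83
Average waiting time = 83/5 = 16.6

16.6


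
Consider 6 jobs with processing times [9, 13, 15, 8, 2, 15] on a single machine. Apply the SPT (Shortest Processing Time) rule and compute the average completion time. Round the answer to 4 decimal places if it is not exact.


Sort jobs by processing time (SPT order): [2, 8, 9, 13, 15, 15]
Compute completion times sequentially:
  Job 1: processing = 2, completes at 2
  Job 2: processing = 8, completes at 10
  Job 3: processing = 9, completes at 19
  Job 4: processing = 13, completes at 32
  Job 5: processing = 15, completes at 47
  Job 6: processing = 15, completes at 62
Sum of completion times = 172
Average completion time = 172/6 = 28.6667

28.6667


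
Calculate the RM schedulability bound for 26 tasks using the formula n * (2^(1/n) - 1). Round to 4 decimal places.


Compute 2^(1/26) = 1.0270180507
Subtract 1: 1.0270180507 - 1 = 0.0270180507
Multiply by n: 26 * 0.0270180507 = 0.7024693182
Round to 4 dp: 0.7025

0.7025


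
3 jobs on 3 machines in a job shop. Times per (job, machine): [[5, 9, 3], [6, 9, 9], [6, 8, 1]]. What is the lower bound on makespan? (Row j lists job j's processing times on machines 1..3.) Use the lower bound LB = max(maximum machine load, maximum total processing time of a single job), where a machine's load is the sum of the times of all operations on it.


Machine loads:
  Machine 1: 5 + 6 + 6 = 17
  Machine 2: 9 + 9 + 8 = 26
  Machine 3: 3 + 9 + 1 = 13
Max machine load = 26
Job totals:
  Job 1: 17
  Job 2: 24
  Job 3: 15
Max job total = 24
Lower bound = max(26, 24) = 26

26


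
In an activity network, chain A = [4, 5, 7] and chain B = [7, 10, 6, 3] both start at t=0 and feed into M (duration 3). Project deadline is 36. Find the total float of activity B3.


Forward pass: ES(B3) = sum of predecessors on chain B = 17
EF = ES + duration = 17 + 6 = 23
Backward pass: LF(M) = deadline = 36; LS(M) = 36 - 3 = 33
LF(B3) = LS(M) - sum(successors on chain B) = 33 - 3 = 30
LS = LF - duration = 30 - 6 = 24
Total float = LS - ES = 24 - 17 = 7

7


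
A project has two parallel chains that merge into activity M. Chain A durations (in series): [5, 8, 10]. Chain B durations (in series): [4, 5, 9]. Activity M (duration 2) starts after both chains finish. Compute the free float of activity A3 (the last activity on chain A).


ES(A3) = sum of predecessors on chain A = 13
EF(A3) = ES + duration = 13 + 10 = 23
Successor of A3 is M. ES(M) = max(sum(A), sum(B)) = max(23, 18) = 23
Free float = ES(successor) - EF(current) = 23 - 23 = 0

0


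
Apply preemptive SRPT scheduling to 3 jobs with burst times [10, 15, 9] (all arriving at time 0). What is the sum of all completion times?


Since all jobs arrive at t=0, SRPT equals SPT ordering.
SPT order: [9, 10, 15]
Completion times:
  Job 1: p=9, C=9
  Job 2: p=10, C=19
  Job 3: p=15, C=34
Total completion time = 9 + 19 + 34 = 62

62


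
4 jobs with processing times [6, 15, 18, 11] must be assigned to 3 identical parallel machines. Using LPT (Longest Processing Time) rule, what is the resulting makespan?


Sort jobs in decreasing order (LPT): [18, 15, 11, 6]
Assign each job to the least loaded machine:
  Machine 1: jobs [18], load = 18
  Machine 2: jobs [15], load = 15
  Machine 3: jobs [11, 6], load = 17
Makespan = max load = 18

18


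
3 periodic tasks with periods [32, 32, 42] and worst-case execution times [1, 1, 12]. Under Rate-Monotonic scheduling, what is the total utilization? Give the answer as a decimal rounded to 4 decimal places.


Compute individual utilizations (exact fractions):
  Task 1: C/T = 1/32 (approx. 0.0313)
  Task 2: C/T = 1/32 (approx. 0.0313)
  Task 3: C/T = 12/42 = 2/7 (approx. 0.2857)
Total utilization U = 1/32 + 1/32 + 2/7 = 39/112
Rounded to 4 decimal places: U = 0.3482
RM (Liu & Layland) bound for 3 tasks = 0.779763; compare with U = 39/112 (approx. 0.348214)
U <= bound, so schedulable by RM sufficient condition.

0.3482


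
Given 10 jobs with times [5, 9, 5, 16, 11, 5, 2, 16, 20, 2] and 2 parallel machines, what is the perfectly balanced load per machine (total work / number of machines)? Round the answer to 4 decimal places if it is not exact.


Total processing time = 5 + 9 + 5 + 16 + 11 + 5 + 2 + 16 + 20 + 2 = 91
Number of machines = 2
Ideal balanced load = 91 / 2 = 45.5

45.5


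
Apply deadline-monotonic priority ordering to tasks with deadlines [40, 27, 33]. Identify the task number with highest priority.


Sort tasks by relative deadline (ascending):
  Task 2: deadline = 27
  Task 3: deadline = 33
  Task 1: deadline = 40
Priority order (highest first): [2, 3, 1]
Highest priority task = 2

2


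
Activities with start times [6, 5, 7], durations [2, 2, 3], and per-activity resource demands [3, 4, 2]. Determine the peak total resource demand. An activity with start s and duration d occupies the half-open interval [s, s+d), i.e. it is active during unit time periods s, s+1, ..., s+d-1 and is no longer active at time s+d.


Each activity i is active on [start_i, start_i + duration_i).
Compute total resource usage per time slot:
  t=0: active resources = [], total = 0
  t=1: active resources = [], total = 0
  t=2: active resources = [], total = 0
  t=3: active resources = [], total = 0
  t=4: active resources = [], total = 0
  t=5: active resources = [4], total = 4
  t=6: active resources = [3, 4], total = 7
  t=7: active resources = [3, 2], total = 5
  t=8: active resources = [2], total = 2
  t=9: active resources = [2], total = 2
Peak resource demand = 7

7


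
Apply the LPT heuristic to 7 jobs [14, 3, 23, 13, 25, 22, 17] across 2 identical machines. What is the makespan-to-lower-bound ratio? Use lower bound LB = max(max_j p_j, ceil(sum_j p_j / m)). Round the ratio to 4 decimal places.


LPT order: [25, 23, 22, 17, 14, 13, 3]
Machine loads after assignment: [59, 58]
LPT makespan = 59
Lower bound = max(max_job, ceil(total/2)) = max(25, 59) = 59
Ratio = 59 / 59 = 1.0

1.0


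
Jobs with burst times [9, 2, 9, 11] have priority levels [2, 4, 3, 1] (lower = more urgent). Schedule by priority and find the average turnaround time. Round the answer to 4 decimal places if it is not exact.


Sort by priority (ascending = highest first):
Order: [(1, 11), (2, 9), (3, 9), (4, 2)]
Completion times:
  Priority 1, burst=11, C=11
  Priority 2, burst=9, C=20
  Priority 3, burst=9, C=29
  Priority 4, burst=2, C=31
Average turnaround = 91/4 = 22.75

22.75


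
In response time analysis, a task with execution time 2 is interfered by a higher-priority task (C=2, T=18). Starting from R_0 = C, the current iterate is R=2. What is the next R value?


R_next = C + ceil(R_prev / T_hp) * C_hp
ceil(2 / 18) = ceil(0.1111) = 1
Interference = 1 * 2 = 2
R_next = 2 + 2 = 4

4


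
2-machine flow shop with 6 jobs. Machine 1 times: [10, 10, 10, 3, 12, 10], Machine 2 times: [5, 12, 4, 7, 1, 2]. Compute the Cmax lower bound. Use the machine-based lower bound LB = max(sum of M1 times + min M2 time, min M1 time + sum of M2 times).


LB1 = sum(M1 times) + min(M2 times) = 55 + 1 = 56
LB2 = min(M1 times) + sum(M2 times) = 3 + 31 = 34
Lower bound = max(LB1, LB2) = max(56, 34) = 56

56


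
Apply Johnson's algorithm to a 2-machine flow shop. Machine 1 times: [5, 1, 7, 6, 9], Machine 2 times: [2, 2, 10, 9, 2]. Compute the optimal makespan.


Apply Johnson's rule:
  Group 1 (a <= b): [(2, 1, 2), (4, 6, 9), (3, 7, 10)]
  Group 2 (a > b): [(1, 5, 2), (5, 9, 2)]
Optimal job order: [2, 4, 3, 1, 5]
Schedule:
  Job 2: M1 done at 1, M2 done at 3
  Job 4: M1 done at 7, M2 done at 16
  Job 3: M1 done at 14, M2 done at 26
  Job 1: M1 done at 19, M2 done at 28
  Job 5: M1 done at 28, M2 done at 30
Makespan = 30

30


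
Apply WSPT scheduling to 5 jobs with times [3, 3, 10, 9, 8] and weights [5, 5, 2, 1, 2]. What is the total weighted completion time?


Compute p/w ratios and sort ascending (WSPT): [(3, 5), (3, 5), (8, 2), (10, 2), (9, 1)]
Compute weighted completion times:
  Job (p=3,w=5): C=3, w*C=5*3=15
  Job (p=3,w=5): C=6, w*C=5*6=30
  Job (p=8,w=2): C=14, w*C=2*14=28
  Job (p=10,w=2): C=24, w*C=2*24=48
  Job (p=9,w=1): C=33, w*C=1*33=33
Total weighted completion time = 154

154


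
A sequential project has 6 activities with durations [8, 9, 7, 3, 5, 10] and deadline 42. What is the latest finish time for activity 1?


LF(activity 1) = deadline - sum of successor durations
Successors: activities 2 through 6 with durations [9, 7, 3, 5, 10]
Sum of successor durations = 34
LF = 42 - 34 = 8

8


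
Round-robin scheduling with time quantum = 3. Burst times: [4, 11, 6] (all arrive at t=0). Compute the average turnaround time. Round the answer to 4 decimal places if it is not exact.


Time quantum = 3
Execution trace:
  J1 runs 3 units, time = 3
  J2 runs 3 units, time = 6
  J3 runs 3 units, time = 9
  J1 runs 1 units, time = 10
  J2 runs 3 units, time = 13
  J3 runs 3 units, time = 16
  J2 runs 3 units, time = 19
  J2 runs 2 units, time = 21
Finish times: [10, 21, 16]
Average turnaround = 47/3 = 15.6667

15.6667


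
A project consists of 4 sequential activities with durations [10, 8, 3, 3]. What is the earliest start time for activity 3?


Activity 3 starts after activities 1 through 2 complete.
Predecessor durations: [10, 8]
ES = 10 + 8 = 18

18


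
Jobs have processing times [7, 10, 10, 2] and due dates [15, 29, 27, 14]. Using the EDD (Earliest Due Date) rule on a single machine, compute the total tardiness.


Sort by due date (EDD order): [(2, 14), (7, 15), (10, 27), (10, 29)]
Compute completion times and tardiness:
  Job 1: p=2, d=14, C=2, tardiness=max(0,2-14)=0
  Job 2: p=7, d=15, C=9, tardiness=max(0,9-15)=0
  Job 3: p=10, d=27, C=19, tardiness=max(0,19-27)=0
  Job 4: p=10, d=29, C=29, tardiness=max(0,29-29)=0
Total tardiness = 0

0


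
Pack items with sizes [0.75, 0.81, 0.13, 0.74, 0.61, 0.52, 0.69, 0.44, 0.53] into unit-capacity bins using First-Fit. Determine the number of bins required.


Place items sequentially using First-Fit:
  Item 0.75 -> new Bin 1
  Item 0.81 -> new Bin 2
  Item 0.13 -> Bin 1 (now 0.88)
  Item 0.74 -> new Bin 3
  Item 0.61 -> new Bin 4
  Item 0.52 -> new Bin 5
  Item 0.69 -> new Bin 6
  Item 0.44 -> Bin 5 (now 0.96)
  Item 0.53 -> new Bin 7
Total bins used = 7

7


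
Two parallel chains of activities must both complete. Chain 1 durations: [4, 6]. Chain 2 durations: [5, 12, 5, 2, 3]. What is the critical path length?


Path A total = 4 + 6 = 10
Path B total = 5 + 12 + 5 + 2 + 3 = 27
Critical path = longest path = max(10, 27) = 27

27


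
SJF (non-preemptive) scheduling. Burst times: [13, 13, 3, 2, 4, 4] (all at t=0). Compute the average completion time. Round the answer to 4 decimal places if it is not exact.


SJF order (ascending): [2, 3, 4, 4, 13, 13]
Completion times:
  Job 1: burst=2, C=2
  Job 2: burst=3, C=5
  Job 3: burst=4, C=9
  Job 4: burst=4, C=13
  Job 5: burst=13, C=26
  Job 6: burst=13, C=39
Average completion = 94/6 = 15.6667

15.6667


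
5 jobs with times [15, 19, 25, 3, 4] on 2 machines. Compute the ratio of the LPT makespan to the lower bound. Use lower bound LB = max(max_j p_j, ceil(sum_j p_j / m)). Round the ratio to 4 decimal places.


LPT order: [25, 19, 15, 4, 3]
Machine loads after assignment: [32, 34]
LPT makespan = 34
Lower bound = max(max_job, ceil(total/2)) = max(25, 33) = 33
Ratio = 34 / 33 = 1.0303

1.0303


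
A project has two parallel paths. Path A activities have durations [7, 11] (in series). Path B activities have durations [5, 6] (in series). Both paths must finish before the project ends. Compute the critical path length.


Path A total = 7 + 11 = 18
Path B total = 5 + 6 = 11
Critical path = longest path = max(18, 11) = 18

18


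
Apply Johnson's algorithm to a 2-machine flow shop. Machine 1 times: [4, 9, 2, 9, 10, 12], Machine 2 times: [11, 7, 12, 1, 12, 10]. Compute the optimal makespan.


Apply Johnson's rule:
  Group 1 (a <= b): [(3, 2, 12), (1, 4, 11), (5, 10, 12)]
  Group 2 (a > b): [(6, 12, 10), (2, 9, 7), (4, 9, 1)]
Optimal job order: [3, 1, 5, 6, 2, 4]
Schedule:
  Job 3: M1 done at 2, M2 done at 14
  Job 1: M1 done at 6, M2 done at 25
  Job 5: M1 done at 16, M2 done at 37
  Job 6: M1 done at 28, M2 done at 47
  Job 2: M1 done at 37, M2 done at 54
  Job 4: M1 done at 46, M2 done at 55
Makespan = 55

55


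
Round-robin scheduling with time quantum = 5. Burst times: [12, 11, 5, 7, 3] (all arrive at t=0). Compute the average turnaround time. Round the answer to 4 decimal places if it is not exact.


Time quantum = 5
Execution trace:
  J1 runs 5 units, time = 5
  J2 runs 5 units, time = 10
  J3 runs 5 units, time = 15
  J4 runs 5 units, time = 20
  J5 runs 3 units, time = 23
  J1 runs 5 units, time = 28
  J2 runs 5 units, time = 33
  J4 runs 2 units, time = 35
  J1 runs 2 units, time = 37
  J2 runs 1 units, time = 38
Finish times: [37, 38, 15, 35, 23]
Average turnaround = 148/5 = 29.6

29.6


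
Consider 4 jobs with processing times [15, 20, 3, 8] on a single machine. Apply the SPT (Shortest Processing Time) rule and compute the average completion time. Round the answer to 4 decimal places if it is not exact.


Sort jobs by processing time (SPT order): [3, 8, 15, 20]
Compute completion times sequentially:
  Job 1: processing = 3, completes at 3
  Job 2: processing = 8, completes at 11
  Job 3: processing = 15, completes at 26
  Job 4: processing = 20, completes at 46
Sum of completion times = 86
Average completion time = 86/4 = 21.5

21.5


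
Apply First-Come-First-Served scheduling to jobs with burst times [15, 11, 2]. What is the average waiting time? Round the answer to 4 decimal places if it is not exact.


FCFS order (as given): [15, 11, 2]
Waiting times:
  Job 1: wait = 0
  Job 2: wait = 15
  Job 3: wait = 26
Sum of waiting times = 41
Average waiting time = 41/3 = 13.6667

13.6667


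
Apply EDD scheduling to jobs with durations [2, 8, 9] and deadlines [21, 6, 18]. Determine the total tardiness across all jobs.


Sort by due date (EDD order): [(8, 6), (9, 18), (2, 21)]
Compute completion times and tardiness:
  Job 1: p=8, d=6, C=8, tardiness=max(0,8-6)=2
  Job 2: p=9, d=18, C=17, tardiness=max(0,17-18)=0
  Job 3: p=2, d=21, C=19, tardiness=max(0,19-21)=0
Total tardiness = 2

2


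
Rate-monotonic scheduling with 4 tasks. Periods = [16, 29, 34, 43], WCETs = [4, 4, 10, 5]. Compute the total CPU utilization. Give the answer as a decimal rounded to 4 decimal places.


Compute individual utilizations (exact fractions):
  Task 1: C/T = 4/16 = 1/4 (approx. 0.25)
  Task 2: C/T = 4/29 (approx. 0.1379)
  Task 3: C/T = 10/34 = 5/17 (approx. 0.2941)
  Task 4: C/T = 5/43 (approx. 0.1163)
Total utilization U = 1/4 + 4/29 + 5/17 + 5/43 = 67695/84796
Rounded to 4 decimal places: U = 0.7983
RM (Liu & Layland) bound for 4 tasks = 0.756828; compare with U = 67695/84796 (approx. 0.798328)
bound < U <= 1, so the RM sufficient condition is not met (inconclusive; an exact test such as response-time analysis is needed).

0.7983


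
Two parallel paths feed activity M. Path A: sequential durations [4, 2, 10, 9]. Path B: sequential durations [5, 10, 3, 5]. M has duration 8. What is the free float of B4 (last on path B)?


ES(B4) = sum of predecessors on chain B = 18
EF(B4) = ES + duration = 18 + 5 = 23
Successor of B4 is M. ES(M) = max(sum(A), sum(B)) = max(25, 23) = 25
Free float = ES(successor) - EF(current) = 25 - 23 = 2

2


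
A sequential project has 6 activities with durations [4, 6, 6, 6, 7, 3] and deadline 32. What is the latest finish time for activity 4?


LF(activity 4) = deadline - sum of successor durations
Successors: activities 5 through 6 with durations [7, 3]
Sum of successor durations = 10
LF = 32 - 10 = 22

22


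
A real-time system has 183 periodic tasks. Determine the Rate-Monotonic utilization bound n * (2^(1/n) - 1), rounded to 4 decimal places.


Compute 2^(1/183) = 1.0037948719
Subtract 1: 1.0037948719 - 1 = 0.0037948719
Multiply by n: 183 * 0.0037948719 = 0.6944615577
Round to 4 dp: 0.6945

0.6945


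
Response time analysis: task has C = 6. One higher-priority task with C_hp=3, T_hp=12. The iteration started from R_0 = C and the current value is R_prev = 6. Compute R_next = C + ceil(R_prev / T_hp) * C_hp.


R_next = C + ceil(R_prev / T_hp) * C_hp
ceil(6 / 12) = ceil(0.5) = 1
Interference = 1 * 3 = 3
R_next = 6 + 3 = 9

9


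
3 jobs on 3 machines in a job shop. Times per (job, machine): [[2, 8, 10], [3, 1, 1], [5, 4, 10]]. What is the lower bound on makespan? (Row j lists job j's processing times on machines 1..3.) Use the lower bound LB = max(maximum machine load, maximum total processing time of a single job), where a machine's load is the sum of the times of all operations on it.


Machine loads:
  Machine 1: 2 + 3 + 5 = 10
  Machine 2: 8 + 1 + 4 = 13
  Machine 3: 10 + 1 + 10 = 21
Max machine load = 21
Job totals:
  Job 1: 20
  Job 2: 5
  Job 3: 19
Max job total = 20
Lower bound = max(21, 20) = 21

21


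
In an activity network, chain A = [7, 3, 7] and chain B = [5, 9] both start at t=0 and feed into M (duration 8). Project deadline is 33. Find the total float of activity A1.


Forward pass: ES(A1) = sum of predecessors on chain A = 0
EF = ES + duration = 0 + 7 = 7
Backward pass: LF(M) = deadline = 33; LS(M) = 33 - 8 = 25
LF(A1) = LS(M) - sum(successors on chain A) = 25 - 10 = 15
LS = LF - duration = 15 - 7 = 8
Total float = LS - ES = 8 - 0 = 8

8


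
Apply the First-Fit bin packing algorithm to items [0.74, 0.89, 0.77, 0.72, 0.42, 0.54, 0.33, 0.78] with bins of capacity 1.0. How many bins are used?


Place items sequentially using First-Fit:
  Item 0.74 -> new Bin 1
  Item 0.89 -> new Bin 2
  Item 0.77 -> new Bin 3
  Item 0.72 -> new Bin 4
  Item 0.42 -> new Bin 5
  Item 0.54 -> Bin 5 (now 0.96)
  Item 0.33 -> new Bin 6
  Item 0.78 -> new Bin 7
Total bins used = 7

7


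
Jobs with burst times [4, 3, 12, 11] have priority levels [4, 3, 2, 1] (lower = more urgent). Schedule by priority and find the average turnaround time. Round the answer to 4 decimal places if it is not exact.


Sort by priority (ascending = highest first):
Order: [(1, 11), (2, 12), (3, 3), (4, 4)]
Completion times:
  Priority 1, burst=11, C=11
  Priority 2, burst=12, C=23
  Priority 3, burst=3, C=26
  Priority 4, burst=4, C=30
Average turnaround = 90/4 = 22.5

22.5


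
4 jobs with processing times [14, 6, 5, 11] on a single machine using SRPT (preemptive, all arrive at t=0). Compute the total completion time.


Since all jobs arrive at t=0, SRPT equals SPT ordering.
SPT order: [5, 6, 11, 14]
Completion times:
  Job 1: p=5, C=5
  Job 2: p=6, C=11
  Job 3: p=11, C=22
  Job 4: p=14, C=36
Total completion time = 5 + 11 + 22 + 36 = 74

74


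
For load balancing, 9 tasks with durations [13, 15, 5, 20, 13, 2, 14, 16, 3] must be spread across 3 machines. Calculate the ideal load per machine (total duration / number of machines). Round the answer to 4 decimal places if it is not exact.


Total processing time = 13 + 15 + 5 + 20 + 13 + 2 + 14 + 16 + 3 = 101
Number of machines = 3
Ideal balanced load = 101 / 3 = 33.6667

33.6667


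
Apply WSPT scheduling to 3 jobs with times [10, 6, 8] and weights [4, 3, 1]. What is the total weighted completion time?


Compute p/w ratios and sort ascending (WSPT): [(6, 3), (10, 4), (8, 1)]
Compute weighted completion times:
  Job (p=6,w=3): C=6, w*C=3*6=18
  Job (p=10,w=4): C=16, w*C=4*16=64
  Job (p=8,w=1): C=24, w*C=1*24=24
Total weighted completion time = 106

106


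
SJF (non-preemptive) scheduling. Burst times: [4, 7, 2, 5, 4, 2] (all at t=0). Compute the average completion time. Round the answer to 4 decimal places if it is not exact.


SJF order (ascending): [2, 2, 4, 4, 5, 7]
Completion times:
  Job 1: burst=2, C=2
  Job 2: burst=2, C=4
  Job 3: burst=4, C=8
  Job 4: burst=4, C=12
  Job 5: burst=5, C=17
  Job 6: burst=7, C=24
Average completion = 67/6 = 11.1667

11.1667


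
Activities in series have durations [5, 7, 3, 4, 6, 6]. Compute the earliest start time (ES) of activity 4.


Activity 4 starts after activities 1 through 3 complete.
Predecessor durations: [5, 7, 3]
ES = 5 + 7 + 3 = 15

15


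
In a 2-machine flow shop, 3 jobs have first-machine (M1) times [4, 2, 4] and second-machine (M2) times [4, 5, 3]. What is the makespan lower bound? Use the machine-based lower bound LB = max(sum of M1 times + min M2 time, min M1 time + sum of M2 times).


LB1 = sum(M1 times) + min(M2 times) = 10 + 3 = 13
LB2 = min(M1 times) + sum(M2 times) = 2 + 12 = 14
Lower bound = max(LB1, LB2) = max(13, 14) = 14

14


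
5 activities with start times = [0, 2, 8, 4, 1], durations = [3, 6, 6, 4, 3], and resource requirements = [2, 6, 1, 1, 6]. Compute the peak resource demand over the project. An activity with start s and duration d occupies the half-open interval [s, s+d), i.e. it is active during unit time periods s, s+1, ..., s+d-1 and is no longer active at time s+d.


Each activity i is active on [start_i, start_i + duration_i).
Compute total resource usage per time slot:
  t=0: active resources = [2], total = 2
  t=1: active resources = [2, 6], total = 8
  t=2: active resources = [2, 6, 6], total = 14
  t=3: active resources = [6, 6], total = 12
  t=4: active resources = [6, 1], total = 7
  t=5: active resources = [6, 1], total = 7
  t=6: active resources = [6, 1], total = 7
  t=7: active resources = [6, 1], total = 7
  t=8: active resources = [1], total = 1
  t=9: active resources = [1], total = 1
  t=10: active resources = [1], total = 1
  t=11: active resources = [1], total = 1
  t=12: active resources = [1], total = 1
  t=13: active resources = [1], total = 1
Peak resource demand = 14

14


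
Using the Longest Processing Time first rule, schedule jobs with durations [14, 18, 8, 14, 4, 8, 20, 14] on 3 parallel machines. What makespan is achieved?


Sort jobs in decreasing order (LPT): [20, 18, 14, 14, 14, 8, 8, 4]
Assign each job to the least loaded machine:
  Machine 1: jobs [20, 8, 8], load = 36
  Machine 2: jobs [18, 14], load = 32
  Machine 3: jobs [14, 14, 4], load = 32
Makespan = max load = 36

36


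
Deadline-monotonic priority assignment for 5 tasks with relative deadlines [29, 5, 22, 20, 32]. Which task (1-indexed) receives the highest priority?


Sort tasks by relative deadline (ascending):
  Task 2: deadline = 5
  Task 4: deadline = 20
  Task 3: deadline = 22
  Task 1: deadline = 29
  Task 5: deadline = 32
Priority order (highest first): [2, 4, 3, 1, 5]
Highest priority task = 2

2


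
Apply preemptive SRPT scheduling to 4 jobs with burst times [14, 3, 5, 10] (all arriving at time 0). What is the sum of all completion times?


Since all jobs arrive at t=0, SRPT equals SPT ordering.
SPT order: [3, 5, 10, 14]
Completion times:
  Job 1: p=3, C=3
  Job 2: p=5, C=8
  Job 3: p=10, C=18
  Job 4: p=14, C=32
Total completion time = 3 + 8 + 18 + 32 = 61

61


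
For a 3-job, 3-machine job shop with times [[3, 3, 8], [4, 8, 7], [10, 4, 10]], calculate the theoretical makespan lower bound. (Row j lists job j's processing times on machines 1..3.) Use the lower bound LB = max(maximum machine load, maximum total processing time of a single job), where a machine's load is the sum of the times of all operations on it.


Machine loads:
  Machine 1: 3 + 4 + 10 = 17
  Machine 2: 3 + 8 + 4 = 15
  Machine 3: 8 + 7 + 10 = 25
Max machine load = 25
Job totals:
  Job 1: 14
  Job 2: 19
  Job 3: 24
Max job total = 24
Lower bound = max(25, 24) = 25

25


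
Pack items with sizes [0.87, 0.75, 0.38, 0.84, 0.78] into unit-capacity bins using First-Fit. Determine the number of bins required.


Place items sequentially using First-Fit:
  Item 0.87 -> new Bin 1
  Item 0.75 -> new Bin 2
  Item 0.38 -> new Bin 3
  Item 0.84 -> new Bin 4
  Item 0.78 -> new Bin 5
Total bins used = 5

5


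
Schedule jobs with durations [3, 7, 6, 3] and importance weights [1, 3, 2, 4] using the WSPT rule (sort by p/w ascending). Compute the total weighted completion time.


Compute p/w ratios and sort ascending (WSPT): [(3, 4), (7, 3), (3, 1), (6, 2)]
Compute weighted completion times:
  Job (p=3,w=4): C=3, w*C=4*3=12
  Job (p=7,w=3): C=10, w*C=3*10=30
  Job (p=3,w=1): C=13, w*C=1*13=13
  Job (p=6,w=2): C=19, w*C=2*19=38
Total weighted completion time = 93

93


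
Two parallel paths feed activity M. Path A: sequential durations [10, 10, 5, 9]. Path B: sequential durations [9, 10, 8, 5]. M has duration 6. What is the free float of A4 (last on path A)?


ES(A4) = sum of predecessors on chain A = 25
EF(A4) = ES + duration = 25 + 9 = 34
Successor of A4 is M. ES(M) = max(sum(A), sum(B)) = max(34, 32) = 34
Free float = ES(successor) - EF(current) = 34 - 34 = 0

0


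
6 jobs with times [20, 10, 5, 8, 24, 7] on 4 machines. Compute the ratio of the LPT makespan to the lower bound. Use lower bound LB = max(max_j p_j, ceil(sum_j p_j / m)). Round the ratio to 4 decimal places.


LPT order: [24, 20, 10, 8, 7, 5]
Machine loads after assignment: [24, 20, 15, 15]
LPT makespan = 24
Lower bound = max(max_job, ceil(total/4)) = max(24, 19) = 24
Ratio = 24 / 24 = 1.0

1.0


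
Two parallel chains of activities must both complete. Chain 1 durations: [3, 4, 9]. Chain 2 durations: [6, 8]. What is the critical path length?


Path A total = 3 + 4 + 9 = 16
Path B total = 6 + 8 = 14
Critical path = longest path = max(16, 14) = 16

16


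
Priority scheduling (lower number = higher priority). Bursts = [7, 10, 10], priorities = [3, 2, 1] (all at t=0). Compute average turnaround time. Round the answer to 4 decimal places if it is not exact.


Sort by priority (ascending = highest first):
Order: [(1, 10), (2, 10), (3, 7)]
Completion times:
  Priority 1, burst=10, C=10
  Priority 2, burst=10, C=20
  Priority 3, burst=7, C=27
Average turnaround = 57/3 = 19.0

19.0
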